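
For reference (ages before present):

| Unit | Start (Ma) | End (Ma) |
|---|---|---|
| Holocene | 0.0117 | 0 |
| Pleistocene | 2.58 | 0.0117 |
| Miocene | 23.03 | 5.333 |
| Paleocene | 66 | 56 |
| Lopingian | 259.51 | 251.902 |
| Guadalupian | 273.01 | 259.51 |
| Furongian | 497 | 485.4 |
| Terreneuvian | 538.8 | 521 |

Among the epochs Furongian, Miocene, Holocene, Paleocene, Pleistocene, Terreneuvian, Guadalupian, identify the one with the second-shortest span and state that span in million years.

Pleistocene, 2.5683 million years

Start − end for each: Furongian 497 − 485.4 = 11.6; Miocene 23.03 − 5.333 = 17.697; Holocene 0.0117 − 0 = 0.0117; Paleocene 66 − 56 = 10; Pleistocene 2.58 − 0.0117 = 2.5683; Terreneuvian 538.8 − 521 = 17.8; Guadalupian 273.01 − 259.51 = 13.5.
Ranking these from shortest: Holocene < Pleistocene < Paleocene < Furongian < Guadalupian < Miocene < Terreneuvian.
Position 2 in that ranking is Pleistocene, which lasted 2.5683 Myr.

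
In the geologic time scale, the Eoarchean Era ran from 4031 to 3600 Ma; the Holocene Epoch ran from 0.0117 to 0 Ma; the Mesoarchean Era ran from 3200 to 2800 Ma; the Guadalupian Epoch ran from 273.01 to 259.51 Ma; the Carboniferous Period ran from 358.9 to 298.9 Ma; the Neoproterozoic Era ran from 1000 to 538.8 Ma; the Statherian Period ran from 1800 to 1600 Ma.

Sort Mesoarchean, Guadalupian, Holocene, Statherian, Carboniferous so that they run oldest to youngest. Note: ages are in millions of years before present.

Mesoarchean, Statherian, Carboniferous, Guadalupian, Holocene

Sorting by start age (descending Ma, since larger Ma = older): Mesoarchean start 3200, Statherian start 1800, Carboniferous start 358.9, Guadalupian start 273.01, Holocene start 0.0117.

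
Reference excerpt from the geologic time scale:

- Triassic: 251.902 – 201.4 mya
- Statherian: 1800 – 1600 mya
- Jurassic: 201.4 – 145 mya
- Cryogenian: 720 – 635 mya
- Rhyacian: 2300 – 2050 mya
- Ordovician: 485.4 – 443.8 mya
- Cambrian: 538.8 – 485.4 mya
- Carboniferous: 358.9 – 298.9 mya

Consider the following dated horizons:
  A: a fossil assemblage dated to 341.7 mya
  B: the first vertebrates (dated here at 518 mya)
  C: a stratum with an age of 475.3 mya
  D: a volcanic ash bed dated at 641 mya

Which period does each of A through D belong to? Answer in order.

A: 341.7 Ma lies in 358.9–298.9 Ma, so Carboniferous.
B: 518 Ma lies in 538.8–485.4 Ma, so Cambrian.
C: 475.3 Ma lies in 485.4–443.8 Ma, so Ordovician.
D: 641 Ma lies in 720–635 Ma, so Cryogenian.

A — Carboniferous; B — Cambrian; C — Ordovician; D — Cryogenian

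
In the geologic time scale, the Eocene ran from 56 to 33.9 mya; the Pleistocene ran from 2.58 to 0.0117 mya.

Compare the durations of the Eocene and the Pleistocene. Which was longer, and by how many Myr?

Eocene: 56 − 33.9 = 22.1 Myr.
Pleistocene: 2.58 − 0.0117 = 2.5683 Myr.
Difference: 22.1 − 2.5683 = 19.5317 Myr, so the Eocene was longer.

Eocene, by 19.5317 million years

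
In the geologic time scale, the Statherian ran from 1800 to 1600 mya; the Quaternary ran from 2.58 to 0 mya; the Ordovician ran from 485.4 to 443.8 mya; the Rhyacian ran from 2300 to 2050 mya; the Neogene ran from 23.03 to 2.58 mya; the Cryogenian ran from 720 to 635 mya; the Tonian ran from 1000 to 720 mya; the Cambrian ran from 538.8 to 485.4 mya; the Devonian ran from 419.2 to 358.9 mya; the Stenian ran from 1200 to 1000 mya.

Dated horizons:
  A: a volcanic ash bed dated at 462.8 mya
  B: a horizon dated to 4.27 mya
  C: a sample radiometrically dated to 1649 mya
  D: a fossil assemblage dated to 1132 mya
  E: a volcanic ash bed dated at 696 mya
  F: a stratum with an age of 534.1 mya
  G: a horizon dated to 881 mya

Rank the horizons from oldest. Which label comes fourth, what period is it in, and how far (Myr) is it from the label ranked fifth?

Larger Ma means older, so oldest first: C 1649 > D 1132 > G 881 > E 696 > F 534.1 > A 462.8 > B 4.27.
Counting 4 along gives E (696 Ma); the excerpt puts that inside the Cryogenian, 720–635 Ma.
Next in line is F (534.1 Ma), and 696 − 534.1 = 161.9 Myr.

E, in the Cryogenian; 161.9 million years to F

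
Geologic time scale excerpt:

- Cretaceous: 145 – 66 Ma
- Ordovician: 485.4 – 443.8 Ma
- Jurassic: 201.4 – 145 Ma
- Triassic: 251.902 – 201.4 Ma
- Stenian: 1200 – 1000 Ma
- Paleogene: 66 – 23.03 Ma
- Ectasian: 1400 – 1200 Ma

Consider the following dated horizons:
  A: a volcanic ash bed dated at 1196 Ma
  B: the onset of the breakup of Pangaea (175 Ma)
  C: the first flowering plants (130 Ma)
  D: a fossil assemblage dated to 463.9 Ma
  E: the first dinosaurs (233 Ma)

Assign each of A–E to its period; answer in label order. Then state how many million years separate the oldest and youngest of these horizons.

A — Stenian; B — Jurassic; C — Cretaceous; D — Ordovician; E — Triassic; span 1066 million years

A: 1196 Ma lies in 1200–1000 Ma, so Stenian.
B: 175 Ma lies in 201.4–145 Ma, so Jurassic.
C: 130 Ma lies in 145–66 Ma, so Cretaceous.
D: 463.9 Ma lies in 485.4–443.8 Ma, so Ordovician.
E: 233 Ma lies in 251.902–201.4 Ma, so Triassic.
Oldest = 1196 Ma, youngest = 130 Ma → span 1066 Myr.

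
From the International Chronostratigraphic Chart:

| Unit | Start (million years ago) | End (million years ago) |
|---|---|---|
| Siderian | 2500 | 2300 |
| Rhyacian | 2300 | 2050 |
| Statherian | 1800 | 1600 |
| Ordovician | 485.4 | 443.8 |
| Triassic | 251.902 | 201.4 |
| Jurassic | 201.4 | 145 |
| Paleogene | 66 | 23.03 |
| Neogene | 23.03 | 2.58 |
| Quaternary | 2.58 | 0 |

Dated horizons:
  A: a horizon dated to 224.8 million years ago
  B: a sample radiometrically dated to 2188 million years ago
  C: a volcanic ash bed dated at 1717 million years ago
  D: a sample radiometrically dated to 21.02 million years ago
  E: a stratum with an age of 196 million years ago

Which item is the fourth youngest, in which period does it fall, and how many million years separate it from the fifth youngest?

Sorted youngest-first by Ma: D (21.02), E (196), A (224.8), C (1717), B (2188).
The fourth youngest is C at 1717 Ma, which lies in 1800–1600 Ma: the Statherian.
The fifth youngest is B at 2188 Ma; separation = |1717 − 2188| = 471 Myr.

C, in the Statherian; 471 million years to B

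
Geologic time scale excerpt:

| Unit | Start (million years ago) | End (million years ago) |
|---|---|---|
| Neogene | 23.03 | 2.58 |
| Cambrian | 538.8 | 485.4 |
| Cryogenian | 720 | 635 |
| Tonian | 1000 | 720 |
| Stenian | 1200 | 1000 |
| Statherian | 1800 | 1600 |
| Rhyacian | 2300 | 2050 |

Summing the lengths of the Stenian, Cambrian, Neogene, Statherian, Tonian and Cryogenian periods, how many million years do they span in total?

838.85 million years

Each duration: Stenian = 200; Cambrian = 53.4; Neogene = 20.45; Statherian = 200; Tonian = 280; Cryogenian = 85.
Sum: 200 + 53.4 + 20.45 + 200 + 280 + 85 = 838.85 Myr.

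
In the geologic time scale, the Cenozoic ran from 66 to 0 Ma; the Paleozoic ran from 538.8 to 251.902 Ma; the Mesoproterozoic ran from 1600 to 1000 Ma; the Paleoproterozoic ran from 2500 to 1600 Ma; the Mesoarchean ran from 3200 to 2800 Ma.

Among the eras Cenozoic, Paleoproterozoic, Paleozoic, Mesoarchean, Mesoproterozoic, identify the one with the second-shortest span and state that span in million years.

Paleozoic, 286.898 million years

Durations: Cenozoic 66; Paleoproterozoic 900; Paleozoic 286.898; Mesoarchean 400; Mesoproterozoic 600 Myr.
Sorted shortest-first: Cenozoic (66), Paleozoic (286.898), Mesoarchean (400), Mesoproterozoic (600), Paleoproterozoic (900).
The second shortest is Paleozoic at 286.898 Myr.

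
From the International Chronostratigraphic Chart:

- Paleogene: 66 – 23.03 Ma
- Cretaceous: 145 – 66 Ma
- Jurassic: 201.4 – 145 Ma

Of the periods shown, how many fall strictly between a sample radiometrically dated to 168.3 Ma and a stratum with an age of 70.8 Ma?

Checking each listed span, none has both start < 168.3 Ma and end > 70.8 Ma — every period straddles one of the two dates or lies outside them — so the count is 0.

0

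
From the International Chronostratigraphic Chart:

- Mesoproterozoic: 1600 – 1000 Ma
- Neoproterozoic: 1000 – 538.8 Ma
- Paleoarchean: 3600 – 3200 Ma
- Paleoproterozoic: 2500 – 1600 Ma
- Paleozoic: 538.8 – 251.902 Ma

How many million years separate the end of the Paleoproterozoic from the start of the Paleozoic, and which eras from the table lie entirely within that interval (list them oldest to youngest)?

1061.2 million years; Mesoproterozoic, Neoproterozoic

The Paleoproterozoic closes at 1600 Ma and the Paleozoic opens at 538.8 Ma, so the interval is 1600 − 538.8 = 1061.2 Myr.
An era fits inside if it starts at or after 1600 Ma and ends at or before 538.8 Ma; oldest first that gives Mesoproterozoic, Neoproterozoic.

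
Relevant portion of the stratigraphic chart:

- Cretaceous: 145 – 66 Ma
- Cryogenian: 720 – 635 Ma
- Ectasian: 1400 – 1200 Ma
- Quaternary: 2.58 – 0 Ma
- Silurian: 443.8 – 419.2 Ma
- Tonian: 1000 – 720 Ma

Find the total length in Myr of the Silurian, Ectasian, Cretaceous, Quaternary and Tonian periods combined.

586.18 million years

Duration is start − end for each: (443.8 − 419.2) + (1400 − 1200) + (145 − 66) + (2.58 − 0) + (1000 − 720).
That is 24.6 + 200 + 79 + 2.58 + 280, which totals 586.18 million years.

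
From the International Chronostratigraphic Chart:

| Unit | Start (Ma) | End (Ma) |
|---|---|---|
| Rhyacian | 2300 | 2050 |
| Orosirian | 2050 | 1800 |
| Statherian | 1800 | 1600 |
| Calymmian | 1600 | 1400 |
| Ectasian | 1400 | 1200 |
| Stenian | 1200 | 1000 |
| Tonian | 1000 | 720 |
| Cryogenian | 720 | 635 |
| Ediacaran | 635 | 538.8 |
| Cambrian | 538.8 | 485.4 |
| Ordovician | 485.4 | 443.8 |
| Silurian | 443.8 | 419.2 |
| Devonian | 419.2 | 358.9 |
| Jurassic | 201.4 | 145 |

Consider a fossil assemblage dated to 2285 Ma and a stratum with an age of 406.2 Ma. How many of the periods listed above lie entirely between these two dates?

11

2285 Ma sits inside the Rhyacian (2300–2050) and 406.2 Ma inside the Devonian (419.2–358.9); neither of those is wholly between the two dates.
The listed periods lying completely between them are Orosirian, Statherian, Calymmian, Ectasian, Stenian, Tonian, Cryogenian, Ediacaran, Cambrian, Ordovician, Silurian — 11 in all.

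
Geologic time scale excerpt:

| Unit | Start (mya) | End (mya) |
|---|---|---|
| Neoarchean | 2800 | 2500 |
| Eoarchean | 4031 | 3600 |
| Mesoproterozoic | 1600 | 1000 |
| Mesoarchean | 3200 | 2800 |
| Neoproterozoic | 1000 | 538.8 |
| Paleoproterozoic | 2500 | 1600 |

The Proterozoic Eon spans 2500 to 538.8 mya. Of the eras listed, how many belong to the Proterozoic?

Eras inside 2500–538.8 Ma: Paleoproterozoic, Mesoproterozoic, Neoproterozoic — 3 in total.

3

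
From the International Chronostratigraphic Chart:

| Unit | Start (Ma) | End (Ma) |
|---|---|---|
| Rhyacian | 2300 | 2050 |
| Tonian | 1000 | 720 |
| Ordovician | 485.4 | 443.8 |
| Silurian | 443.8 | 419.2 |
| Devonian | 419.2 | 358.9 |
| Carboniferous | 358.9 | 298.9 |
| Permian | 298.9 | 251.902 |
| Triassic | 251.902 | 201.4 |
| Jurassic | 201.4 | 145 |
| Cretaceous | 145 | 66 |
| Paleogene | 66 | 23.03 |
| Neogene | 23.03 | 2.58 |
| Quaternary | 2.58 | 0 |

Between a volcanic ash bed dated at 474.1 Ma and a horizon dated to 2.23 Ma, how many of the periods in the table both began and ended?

9

The older date is 474.1 Ma and the younger is 2.23 Ma.
Periods with start < 474.1 and end > 2.23 Ma: Silurian (443.8–419.2), Devonian (419.2–358.9), Carboniferous (358.9–298.9), Permian (298.9–251.902), Triassic (251.902–201.4), Jurassic (201.4–145), Cretaceous (145–66), Paleogene (66–23.03), Neogene (23.03–2.58).
That is 9 complete periods.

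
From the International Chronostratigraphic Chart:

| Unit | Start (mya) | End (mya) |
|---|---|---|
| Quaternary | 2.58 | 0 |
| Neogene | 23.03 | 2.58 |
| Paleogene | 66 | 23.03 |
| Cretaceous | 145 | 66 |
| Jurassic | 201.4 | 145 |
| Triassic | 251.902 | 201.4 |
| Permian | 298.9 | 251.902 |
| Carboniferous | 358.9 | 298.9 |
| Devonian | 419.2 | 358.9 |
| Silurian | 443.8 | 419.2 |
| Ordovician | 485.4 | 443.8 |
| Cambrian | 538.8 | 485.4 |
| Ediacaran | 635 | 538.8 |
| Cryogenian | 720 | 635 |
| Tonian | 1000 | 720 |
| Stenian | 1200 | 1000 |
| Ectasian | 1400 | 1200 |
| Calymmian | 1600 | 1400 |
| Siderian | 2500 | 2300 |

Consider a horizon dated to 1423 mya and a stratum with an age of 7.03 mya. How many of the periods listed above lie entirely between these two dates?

The older date is 1423 Ma and the younger is 7.03 Ma.
Periods with start < 1423 and end > 7.03 Ma: Ectasian (1400–1200), Stenian (1200–1000), Tonian (1000–720), Cryogenian (720–635), Ediacaran (635–538.8), Cambrian (538.8–485.4), Ordovician (485.4–443.8), Silurian (443.8–419.2), Devonian (419.2–358.9), Carboniferous (358.9–298.9), Permian (298.9–251.902), Triassic (251.902–201.4), Jurassic (201.4–145), Cretaceous (145–66), Paleogene (66–23.03).
That is 15 complete periods.

15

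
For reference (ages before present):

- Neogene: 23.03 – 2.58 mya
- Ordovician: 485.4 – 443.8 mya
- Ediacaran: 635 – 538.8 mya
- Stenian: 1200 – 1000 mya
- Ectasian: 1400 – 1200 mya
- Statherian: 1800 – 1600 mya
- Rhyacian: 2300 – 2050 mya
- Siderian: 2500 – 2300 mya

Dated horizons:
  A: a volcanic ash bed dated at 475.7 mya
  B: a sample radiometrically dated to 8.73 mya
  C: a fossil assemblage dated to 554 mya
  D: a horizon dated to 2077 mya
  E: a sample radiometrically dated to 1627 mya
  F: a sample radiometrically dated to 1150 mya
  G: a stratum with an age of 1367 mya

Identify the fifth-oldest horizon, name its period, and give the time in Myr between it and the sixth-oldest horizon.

C, in the Ediacaran; 78.3 million years to A

Sorted oldest-first by Ma: D (2077), E (1627), G (1367), F (1150), C (554), A (475.7), B (8.73).
The fifth oldest is C at 554 Ma, which lies in 635–538.8 Ma: the Ediacaran.
The sixth oldest is A at 475.7 Ma; separation = |554 − 475.7| = 78.3 Myr.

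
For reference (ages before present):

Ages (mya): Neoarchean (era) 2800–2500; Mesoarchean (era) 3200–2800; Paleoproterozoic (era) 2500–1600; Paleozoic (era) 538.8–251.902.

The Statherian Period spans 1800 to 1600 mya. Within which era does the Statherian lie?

The Statherian (1800–1600 Ma) lies entirely within 2500–1600 Ma, the Paleoproterozoic Era.

Paleoproterozoic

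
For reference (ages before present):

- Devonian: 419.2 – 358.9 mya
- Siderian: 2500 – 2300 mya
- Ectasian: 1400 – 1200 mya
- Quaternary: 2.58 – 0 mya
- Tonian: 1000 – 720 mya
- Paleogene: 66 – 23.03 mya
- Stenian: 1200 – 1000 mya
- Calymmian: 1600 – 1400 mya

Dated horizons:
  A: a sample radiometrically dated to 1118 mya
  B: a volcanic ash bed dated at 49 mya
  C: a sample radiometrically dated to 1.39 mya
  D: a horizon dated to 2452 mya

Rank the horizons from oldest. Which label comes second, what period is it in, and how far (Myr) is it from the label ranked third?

A, in the Stenian; 1069 million years to B

Sorted oldest-first by Ma: D (2452), A (1118), B (49), C (1.39).
The second oldest is A at 1118 Ma, which lies in 1200–1000 Ma: the Stenian.
The third oldest is B at 49 Ma; separation = |1118 − 49| = 1069 Myr.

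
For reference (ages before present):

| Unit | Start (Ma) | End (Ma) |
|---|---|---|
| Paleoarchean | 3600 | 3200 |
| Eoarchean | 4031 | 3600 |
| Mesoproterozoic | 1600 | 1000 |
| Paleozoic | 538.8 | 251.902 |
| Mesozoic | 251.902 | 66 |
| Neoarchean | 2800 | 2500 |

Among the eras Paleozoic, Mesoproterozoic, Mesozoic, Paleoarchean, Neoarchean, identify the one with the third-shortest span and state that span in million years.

Neoarchean, 300 million years

Durations: Paleozoic 286.898; Mesoproterozoic 600; Mesozoic 185.902; Paleoarchean 400; Neoarchean 300 Myr.
Sorted shortest-first: Mesozoic (185.902), Paleozoic (286.898), Neoarchean (300), Paleoarchean (400), Mesoproterozoic (600).
The third shortest is Neoarchean at 300 Myr.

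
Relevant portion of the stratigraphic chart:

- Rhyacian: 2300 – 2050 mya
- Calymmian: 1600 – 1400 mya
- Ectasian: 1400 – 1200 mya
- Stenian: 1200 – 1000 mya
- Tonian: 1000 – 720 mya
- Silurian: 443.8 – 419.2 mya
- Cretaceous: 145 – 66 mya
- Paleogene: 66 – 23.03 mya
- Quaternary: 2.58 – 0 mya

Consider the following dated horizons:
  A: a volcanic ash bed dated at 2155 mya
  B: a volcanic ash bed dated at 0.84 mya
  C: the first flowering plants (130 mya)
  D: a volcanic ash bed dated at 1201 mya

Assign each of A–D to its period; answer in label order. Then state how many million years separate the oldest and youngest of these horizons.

A — Rhyacian; B — Quaternary; C — Cretaceous; D — Ectasian; span 2154.16 million years

Match each age against the start–end ranges in the excerpt: A = 2155 Ma → Rhyacian (2300–2050); B = 0.84 Ma → Quaternary (2.58–0); C = 130 Ma → Cretaceous (145–66); D = 1201 Ma → Ectasian (1400–1200).
The largest age is 2155 Ma and the smallest is 0.84 Ma; their difference is 2154.16 Myr.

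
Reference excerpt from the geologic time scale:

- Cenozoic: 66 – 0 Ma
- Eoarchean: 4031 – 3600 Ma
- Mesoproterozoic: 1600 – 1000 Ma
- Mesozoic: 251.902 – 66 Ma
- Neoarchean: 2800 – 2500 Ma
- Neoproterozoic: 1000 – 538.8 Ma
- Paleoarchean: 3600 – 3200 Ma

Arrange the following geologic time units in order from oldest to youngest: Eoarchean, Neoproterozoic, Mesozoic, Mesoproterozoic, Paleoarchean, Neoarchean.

The oldest of these is Eoarchean (starts 4031 Ma) and the youngest is Mesozoic (ends 66 Ma).
In between, by decreasing start age: Paleoarchean (3600), Neoarchean (2800), Mesoproterozoic (1600), Neoproterozoic (1000).

Eoarchean → Paleoarchean → Neoarchean → Mesoproterozoic → Neoproterozoic → Mesozoic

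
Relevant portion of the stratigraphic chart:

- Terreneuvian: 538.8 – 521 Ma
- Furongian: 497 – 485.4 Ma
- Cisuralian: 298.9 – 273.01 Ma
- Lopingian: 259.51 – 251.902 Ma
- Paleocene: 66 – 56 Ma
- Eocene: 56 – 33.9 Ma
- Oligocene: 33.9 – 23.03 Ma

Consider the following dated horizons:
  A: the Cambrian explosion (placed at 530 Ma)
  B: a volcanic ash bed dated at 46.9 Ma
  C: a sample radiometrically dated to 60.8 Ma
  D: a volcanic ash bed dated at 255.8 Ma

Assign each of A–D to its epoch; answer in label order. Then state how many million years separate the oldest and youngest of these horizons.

Match each age against the start–end ranges in the excerpt: A = 530 Ma → Terreneuvian (538.8–521); B = 46.9 Ma → Eocene (56–33.9); C = 60.8 Ma → Paleocene (66–56); D = 255.8 Ma → Lopingian (259.51–251.902).
The largest age is 530 Ma and the smallest is 46.9 Ma; their difference is 483.1 Myr.

A — Terreneuvian; B — Eocene; C — Paleocene; D — Lopingian; span 483.1 million years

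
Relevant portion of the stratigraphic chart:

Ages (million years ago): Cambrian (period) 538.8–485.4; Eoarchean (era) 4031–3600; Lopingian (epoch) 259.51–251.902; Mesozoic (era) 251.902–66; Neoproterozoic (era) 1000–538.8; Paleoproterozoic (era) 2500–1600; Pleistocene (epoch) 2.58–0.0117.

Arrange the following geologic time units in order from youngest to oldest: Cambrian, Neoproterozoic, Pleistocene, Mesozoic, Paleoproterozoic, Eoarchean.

Sorting by start age (ascending Ma, since larger Ma = older): Pleistocene start 2.58, Mesozoic start 251.902, Cambrian start 538.8, Neoproterozoic start 1000, Paleoproterozoic start 2500, Eoarchean start 4031.

Pleistocene, Mesozoic, Cambrian, Neoproterozoic, Paleoproterozoic, Eoarchean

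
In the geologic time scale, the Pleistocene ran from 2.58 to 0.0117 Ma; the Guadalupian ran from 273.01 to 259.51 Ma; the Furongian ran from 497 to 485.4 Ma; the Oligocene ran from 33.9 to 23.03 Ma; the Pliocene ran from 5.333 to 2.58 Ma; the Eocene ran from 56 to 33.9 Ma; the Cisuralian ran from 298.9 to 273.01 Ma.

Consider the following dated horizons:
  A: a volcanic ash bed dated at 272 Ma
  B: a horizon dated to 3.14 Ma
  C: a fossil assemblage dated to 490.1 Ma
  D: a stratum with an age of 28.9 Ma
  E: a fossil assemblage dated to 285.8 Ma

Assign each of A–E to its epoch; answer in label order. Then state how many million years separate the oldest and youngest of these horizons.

A — Guadalupian; B — Pliocene; C — Furongian; D — Oligocene; E — Cisuralian; span 486.96 million years

A: 272 Ma lies in 273.01–259.51 Ma, so Guadalupian.
B: 3.14 Ma lies in 5.333–2.58 Ma, so Pliocene.
C: 490.1 Ma lies in 497–485.4 Ma, so Furongian.
D: 28.9 Ma lies in 33.9–23.03 Ma, so Oligocene.
E: 285.8 Ma lies in 298.9–273.01 Ma, so Cisuralian.
Oldest = 490.1 Ma, youngest = 3.14 Ma → span 486.96 Myr.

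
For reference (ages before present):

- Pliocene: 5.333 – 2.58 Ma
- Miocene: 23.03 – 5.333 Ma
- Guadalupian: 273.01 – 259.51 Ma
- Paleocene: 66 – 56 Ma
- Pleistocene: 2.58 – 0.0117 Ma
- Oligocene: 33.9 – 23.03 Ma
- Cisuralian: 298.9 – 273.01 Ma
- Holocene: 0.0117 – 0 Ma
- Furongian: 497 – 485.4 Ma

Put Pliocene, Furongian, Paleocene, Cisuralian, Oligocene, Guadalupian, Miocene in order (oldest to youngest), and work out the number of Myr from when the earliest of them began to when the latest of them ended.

Furongian → Cisuralian → Guadalupian → Paleocene → Oligocene → Miocene → Pliocene; total span 494.42 Myr

From the excerpt: Pliocene 5.333–2.58; Furongian 497–485.4; Paleocene 66–56; Cisuralian 298.9–273.01; Oligocene 33.9–23.03; Guadalupian 273.01–259.51; Miocene 23.03–5.333 (Ma).
Larger Ma is earlier, so the oldest is Furongian and the youngest is Pliocene; oldest to youngest: Furongian, Cisuralian, Guadalupian, Paleocene, Oligocene, Miocene, Pliocene.
Oldest start 497 minus youngest end 2.58 gives 494.42 Myr overall.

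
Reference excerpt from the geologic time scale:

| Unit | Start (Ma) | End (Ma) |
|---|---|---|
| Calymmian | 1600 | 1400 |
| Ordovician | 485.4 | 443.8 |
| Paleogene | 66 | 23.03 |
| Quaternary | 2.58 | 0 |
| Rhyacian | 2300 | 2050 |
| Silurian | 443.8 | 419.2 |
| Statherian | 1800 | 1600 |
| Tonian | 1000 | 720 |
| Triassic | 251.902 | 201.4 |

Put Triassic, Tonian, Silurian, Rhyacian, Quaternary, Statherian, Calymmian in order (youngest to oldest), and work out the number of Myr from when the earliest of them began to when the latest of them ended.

Quaternary, Triassic, Silurian, Tonian, Calymmian, Statherian, Rhyacian; total span 2300 Myr

From the excerpt: Triassic 251.902–201.4; Tonian 1000–720; Silurian 443.8–419.2; Rhyacian 2300–2050; Quaternary 2.58–0; Statherian 1800–1600; Calymmian 1600–1400 (Ma).
Larger Ma is earlier, so the oldest is Rhyacian and the youngest is Quaternary; youngest to oldest: Quaternary, Triassic, Silurian, Tonian, Calymmian, Statherian, Rhyacian.
Oldest start 2300 minus youngest end 0 gives 2300 Myr overall.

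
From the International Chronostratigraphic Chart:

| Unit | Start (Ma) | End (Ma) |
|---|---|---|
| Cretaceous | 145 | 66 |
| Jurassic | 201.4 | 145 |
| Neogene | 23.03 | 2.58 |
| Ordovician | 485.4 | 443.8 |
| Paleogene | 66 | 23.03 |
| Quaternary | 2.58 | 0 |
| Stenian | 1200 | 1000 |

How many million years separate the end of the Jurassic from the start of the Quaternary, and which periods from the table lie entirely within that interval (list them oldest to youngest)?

End of Jurassic = 145 Ma; start of Quaternary = 2.58 Ma.
Gap = 145 − 2.58 = 142.42 Myr.
Periods wholly inside 145–2.58 Ma: Cretaceous (145–66), Paleogene (66–23.03), Neogene (23.03–2.58).

142.42 million years; Cretaceous, Paleogene, Neogene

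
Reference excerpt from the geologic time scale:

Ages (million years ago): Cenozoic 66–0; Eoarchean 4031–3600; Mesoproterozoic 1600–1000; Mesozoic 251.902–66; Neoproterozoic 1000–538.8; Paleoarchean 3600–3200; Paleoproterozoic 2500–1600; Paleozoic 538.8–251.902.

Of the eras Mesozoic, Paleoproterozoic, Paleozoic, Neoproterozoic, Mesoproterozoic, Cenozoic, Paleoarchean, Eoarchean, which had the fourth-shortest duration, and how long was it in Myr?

Paleoarchean, 400 million years

Start − end for each: Mesozoic 251.902 − 66 = 185.902; Paleoproterozoic 2500 − 1600 = 900; Paleozoic 538.8 − 251.902 = 286.898; Neoproterozoic 1000 − 538.8 = 461.2; Mesoproterozoic 1600 − 1000 = 600; Cenozoic 66 − 0 = 66; Paleoarchean 3600 − 3200 = 400; Eoarchean 4031 − 3600 = 431.
Ranking these from shortest: Cenozoic < Mesozoic < Paleozoic < Paleoarchean < Eoarchean < Neoproterozoic < Mesoproterozoic < Paleoproterozoic.
Position 4 in that ranking is Paleoarchean, which lasted 400 Myr.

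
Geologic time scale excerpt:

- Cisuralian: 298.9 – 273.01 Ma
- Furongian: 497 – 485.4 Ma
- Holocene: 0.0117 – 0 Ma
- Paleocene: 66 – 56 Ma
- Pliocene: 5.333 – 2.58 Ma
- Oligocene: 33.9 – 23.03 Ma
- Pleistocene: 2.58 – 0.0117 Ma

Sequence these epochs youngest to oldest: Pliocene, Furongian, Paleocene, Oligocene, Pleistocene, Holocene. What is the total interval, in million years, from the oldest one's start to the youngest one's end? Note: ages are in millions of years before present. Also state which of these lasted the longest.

Start ages (Ma): Furongian 497, Paleocene 66, Oligocene 33.9, Pliocene 5.333, Pleistocene 2.58, Holocene 0.0117.
Ordered youngest to oldest: Holocene, Pleistocene, Pliocene, Oligocene, Paleocene, Furongian.
Span = 497 − 0 = 497 Myr.
Durations: Oligocene 10.87, Holocene 0.0117, Paleocene 10, Pleistocene 2.5683, Pliocene 2.753, Furongian 11.6 → longest is Furongian (11.6 Myr).

Holocene, Pleistocene, Pliocene, Oligocene, Paleocene, Furongian; total span 497 Myr; longest is Furongian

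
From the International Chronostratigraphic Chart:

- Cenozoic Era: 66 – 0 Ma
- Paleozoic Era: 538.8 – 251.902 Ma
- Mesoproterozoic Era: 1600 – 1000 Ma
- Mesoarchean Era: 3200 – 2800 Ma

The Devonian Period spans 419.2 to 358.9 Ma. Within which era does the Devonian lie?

Paleozoic

The Devonian (419.2–358.9 Ma) lies entirely within 538.8–251.902 Ma, the Paleozoic Era.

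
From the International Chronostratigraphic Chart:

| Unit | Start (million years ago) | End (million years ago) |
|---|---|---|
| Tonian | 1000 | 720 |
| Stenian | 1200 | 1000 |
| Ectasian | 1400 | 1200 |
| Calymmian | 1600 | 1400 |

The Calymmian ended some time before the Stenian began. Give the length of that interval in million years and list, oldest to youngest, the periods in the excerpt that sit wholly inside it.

200 million years; Ectasian

The Calymmian closes at 1400 Ma and the Stenian opens at 1200 Ma, so the interval is 1400 − 1200 = 200 Myr.
A period fits inside if it starts at or after 1400 Ma and ends at or before 1200 Ma; oldest first that gives Ectasian.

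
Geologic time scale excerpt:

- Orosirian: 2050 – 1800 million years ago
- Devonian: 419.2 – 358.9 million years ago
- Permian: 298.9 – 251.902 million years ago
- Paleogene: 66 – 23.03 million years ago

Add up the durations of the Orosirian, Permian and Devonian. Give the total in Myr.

Each duration: Orosirian = 250; Permian = 46.998; Devonian = 60.3.
Sum: 250 + 46.998 + 60.3 = 357.298 Myr.

357.298 million years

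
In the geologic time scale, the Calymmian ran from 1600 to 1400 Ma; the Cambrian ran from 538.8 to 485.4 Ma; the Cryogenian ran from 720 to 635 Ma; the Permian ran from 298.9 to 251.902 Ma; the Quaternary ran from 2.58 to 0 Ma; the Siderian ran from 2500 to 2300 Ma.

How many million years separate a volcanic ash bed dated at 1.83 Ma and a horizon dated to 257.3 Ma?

257.3 − 1.83 = 255.47 million years.

255.47 million years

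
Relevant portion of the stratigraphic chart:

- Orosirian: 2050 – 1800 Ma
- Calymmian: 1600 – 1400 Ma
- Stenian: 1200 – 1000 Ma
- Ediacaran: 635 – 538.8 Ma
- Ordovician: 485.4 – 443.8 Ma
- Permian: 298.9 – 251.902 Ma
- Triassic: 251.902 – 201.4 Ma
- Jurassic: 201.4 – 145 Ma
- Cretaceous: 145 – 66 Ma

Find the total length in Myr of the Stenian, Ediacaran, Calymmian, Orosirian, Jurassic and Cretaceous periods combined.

Duration is start − end for each: (1200 − 1000) + (635 − 538.8) + (1600 − 1400) + (2050 − 1800) + (201.4 − 145) + (145 − 66).
That is 200 + 96.2 + 200 + 250 + 56.4 + 79, which totals 881.6 million years.

881.6 million years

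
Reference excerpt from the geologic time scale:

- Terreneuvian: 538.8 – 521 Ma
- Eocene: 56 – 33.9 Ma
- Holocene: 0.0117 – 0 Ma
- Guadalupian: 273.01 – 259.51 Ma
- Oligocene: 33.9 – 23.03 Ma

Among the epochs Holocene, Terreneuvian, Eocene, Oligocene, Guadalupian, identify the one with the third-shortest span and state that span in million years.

Durations: Holocene 0.0117; Terreneuvian 17.8; Eocene 22.1; Oligocene 10.87; Guadalupian 13.5 Myr.
Sorted shortest-first: Holocene (0.0117), Oligocene (10.87), Guadalupian (13.5), Terreneuvian (17.8), Eocene (22.1).
The third shortest is Guadalupian at 13.5 Myr.

Guadalupian, 13.5 million years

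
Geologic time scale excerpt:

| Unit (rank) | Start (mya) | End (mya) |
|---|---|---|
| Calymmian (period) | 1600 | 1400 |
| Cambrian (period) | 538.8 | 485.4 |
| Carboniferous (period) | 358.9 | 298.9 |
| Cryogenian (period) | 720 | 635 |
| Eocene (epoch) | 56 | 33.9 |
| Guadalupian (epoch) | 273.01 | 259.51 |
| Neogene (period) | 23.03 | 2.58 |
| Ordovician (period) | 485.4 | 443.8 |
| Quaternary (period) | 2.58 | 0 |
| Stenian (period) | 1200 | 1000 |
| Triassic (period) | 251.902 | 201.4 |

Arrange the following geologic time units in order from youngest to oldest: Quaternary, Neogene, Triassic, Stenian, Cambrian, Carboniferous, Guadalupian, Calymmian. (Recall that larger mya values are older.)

Quaternary, then Neogene, then Triassic, then Guadalupian, then Carboniferous, then Cambrian, then Stenian, then Calymmian

The oldest of these is Calymmian (starts 1600 Ma) and the youngest is Quaternary (ends 0 Ma).
In between, by decreasing start age: Stenian (1200), Cambrian (538.8), Carboniferous (358.9), Guadalupian (273.01), Triassic (251.902), Neogene (23.03).
Listing youngest first means reversing that sequence.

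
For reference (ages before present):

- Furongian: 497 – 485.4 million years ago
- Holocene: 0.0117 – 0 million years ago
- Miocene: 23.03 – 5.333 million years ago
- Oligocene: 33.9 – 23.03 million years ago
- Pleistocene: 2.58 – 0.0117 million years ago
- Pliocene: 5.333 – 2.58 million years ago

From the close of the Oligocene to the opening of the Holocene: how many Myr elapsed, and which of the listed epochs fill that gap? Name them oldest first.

End of Oligocene = 23.03 Ma; start of Holocene = 0.0117 Ma.
Gap = 23.03 − 0.0117 = 23.0183 Myr.
Epochs wholly inside 23.03–0.0117 Ma: Miocene (23.03–5.333), Pliocene (5.333–2.58), Pleistocene (2.58–0.0117).

23.0183 million years; Miocene, Pliocene, Pleistocene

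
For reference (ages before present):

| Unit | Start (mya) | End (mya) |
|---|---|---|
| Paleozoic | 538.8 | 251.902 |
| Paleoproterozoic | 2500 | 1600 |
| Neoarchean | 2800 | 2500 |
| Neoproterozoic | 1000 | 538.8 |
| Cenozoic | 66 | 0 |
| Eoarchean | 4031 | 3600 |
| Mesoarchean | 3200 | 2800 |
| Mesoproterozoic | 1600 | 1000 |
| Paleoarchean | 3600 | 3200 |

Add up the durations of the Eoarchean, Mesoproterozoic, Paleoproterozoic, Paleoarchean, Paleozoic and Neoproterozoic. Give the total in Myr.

Each duration: Eoarchean = 431; Mesoproterozoic = 600; Paleoproterozoic = 900; Paleoarchean = 400; Paleozoic = 286.898; Neoproterozoic = 461.2.
Sum: 431 + 600 + 900 + 400 + 286.898 + 461.2 = 3079.098 Myr.

3079.098 million years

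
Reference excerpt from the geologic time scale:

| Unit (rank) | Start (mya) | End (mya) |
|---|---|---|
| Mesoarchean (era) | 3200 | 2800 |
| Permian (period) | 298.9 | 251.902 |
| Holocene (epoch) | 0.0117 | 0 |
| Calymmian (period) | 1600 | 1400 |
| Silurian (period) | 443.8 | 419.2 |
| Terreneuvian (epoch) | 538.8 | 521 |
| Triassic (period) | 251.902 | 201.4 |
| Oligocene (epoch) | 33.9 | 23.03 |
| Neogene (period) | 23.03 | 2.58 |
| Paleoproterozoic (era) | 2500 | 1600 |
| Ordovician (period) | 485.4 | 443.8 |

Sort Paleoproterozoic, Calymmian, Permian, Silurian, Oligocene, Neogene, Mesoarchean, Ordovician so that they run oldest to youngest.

Mesoarchean → Paleoproterozoic → Calymmian → Ordovician → Silurian → Permian → Oligocene → Neogene

The oldest of these is Mesoarchean (starts 3200 Ma) and the youngest is Neogene (ends 2.58 Ma).
In between, by decreasing start age: Paleoproterozoic (2500), Calymmian (1600), Ordovician (485.4), Silurian (443.8), Permian (298.9), Oligocene (33.9).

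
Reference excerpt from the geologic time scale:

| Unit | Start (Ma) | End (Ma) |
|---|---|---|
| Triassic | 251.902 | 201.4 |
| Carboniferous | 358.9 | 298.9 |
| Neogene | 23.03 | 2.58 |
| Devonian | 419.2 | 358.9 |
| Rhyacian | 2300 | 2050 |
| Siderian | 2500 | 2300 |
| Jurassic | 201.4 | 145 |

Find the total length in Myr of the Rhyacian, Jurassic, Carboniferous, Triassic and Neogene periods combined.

437.352 million years

Duration is start − end for each: (2300 − 2050) + (201.4 − 145) + (358.9 − 298.9) + (251.902 − 201.4) + (23.03 − 2.58).
That is 250 + 56.4 + 60 + 50.502 + 20.45, which totals 437.352 million years.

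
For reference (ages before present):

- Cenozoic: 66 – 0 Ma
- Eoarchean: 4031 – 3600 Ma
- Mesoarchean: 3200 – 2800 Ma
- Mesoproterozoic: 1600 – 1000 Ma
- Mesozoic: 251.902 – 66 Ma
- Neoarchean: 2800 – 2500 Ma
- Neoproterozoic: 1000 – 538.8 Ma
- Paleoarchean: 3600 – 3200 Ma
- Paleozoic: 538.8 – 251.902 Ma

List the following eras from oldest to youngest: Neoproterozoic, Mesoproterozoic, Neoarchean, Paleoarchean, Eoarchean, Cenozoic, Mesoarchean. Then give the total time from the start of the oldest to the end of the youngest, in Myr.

Eoarchean → Paleoarchean → Mesoarchean → Neoarchean → Mesoproterozoic → Neoproterozoic → Cenozoic; total span 4031 Myr

From the excerpt: Neoproterozoic 1000–538.8; Mesoproterozoic 1600–1000; Neoarchean 2800–2500; Paleoarchean 3600–3200; Eoarchean 4031–3600; Cenozoic 66–0; Mesoarchean 3200–2800 (Ma).
Larger Ma is earlier, so the oldest is Eoarchean and the youngest is Cenozoic; oldest to youngest: Eoarchean, Paleoarchean, Mesoarchean, Neoarchean, Mesoproterozoic, Neoproterozoic, Cenozoic.
Oldest start 4031 minus youngest end 0 gives 4031 Myr overall.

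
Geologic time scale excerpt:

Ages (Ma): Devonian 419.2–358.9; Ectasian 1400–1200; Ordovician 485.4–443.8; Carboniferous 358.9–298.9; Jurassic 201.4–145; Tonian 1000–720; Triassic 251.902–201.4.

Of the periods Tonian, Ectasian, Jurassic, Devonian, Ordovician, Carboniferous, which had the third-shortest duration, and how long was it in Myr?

Start − end for each: Tonian 1000 − 720 = 280; Ectasian 1400 − 1200 = 200; Jurassic 201.4 − 145 = 56.4; Devonian 419.2 − 358.9 = 60.3; Ordovician 485.4 − 443.8 = 41.6; Carboniferous 358.9 − 298.9 = 60.
Ranking these from shortest: Ordovician < Jurassic < Carboniferous < Devonian < Ectasian < Tonian.
Position 3 in that ranking is Carboniferous, which lasted 60 Myr.

Carboniferous, 60 million years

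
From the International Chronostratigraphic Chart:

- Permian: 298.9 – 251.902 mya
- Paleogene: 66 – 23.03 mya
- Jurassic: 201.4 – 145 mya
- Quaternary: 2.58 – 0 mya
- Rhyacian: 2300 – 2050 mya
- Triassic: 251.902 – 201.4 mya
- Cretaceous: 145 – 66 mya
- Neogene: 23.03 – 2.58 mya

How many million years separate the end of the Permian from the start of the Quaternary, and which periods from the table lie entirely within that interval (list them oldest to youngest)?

249.322 million years; Triassic, Jurassic, Cretaceous, Paleogene, Neogene

End of Permian = 251.902 Ma; start of Quaternary = 2.58 Ma.
Gap = 251.902 − 2.58 = 249.322 Myr.
Periods wholly inside 251.902–2.58 Ma: Triassic (251.902–201.4), Jurassic (201.4–145), Cretaceous (145–66), Paleogene (66–23.03), Neogene (23.03–2.58).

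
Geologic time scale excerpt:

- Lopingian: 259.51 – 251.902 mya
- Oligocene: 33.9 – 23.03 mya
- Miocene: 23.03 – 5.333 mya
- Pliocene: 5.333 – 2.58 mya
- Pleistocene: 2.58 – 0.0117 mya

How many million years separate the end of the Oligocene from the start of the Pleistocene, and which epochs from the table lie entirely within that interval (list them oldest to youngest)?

20.45 million years; Miocene, Pliocene

End of Oligocene = 23.03 Ma; start of Pleistocene = 2.58 Ma.
Gap = 23.03 − 2.58 = 20.45 Myr.
Epochs wholly inside 23.03–2.58 Ma: Miocene (23.03–5.333), Pliocene (5.333–2.58).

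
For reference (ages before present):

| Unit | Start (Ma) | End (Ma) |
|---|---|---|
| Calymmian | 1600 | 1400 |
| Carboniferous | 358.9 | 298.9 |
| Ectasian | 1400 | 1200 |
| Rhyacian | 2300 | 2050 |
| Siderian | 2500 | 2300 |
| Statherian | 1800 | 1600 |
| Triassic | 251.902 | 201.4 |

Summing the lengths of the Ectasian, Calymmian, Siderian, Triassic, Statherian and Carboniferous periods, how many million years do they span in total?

910.502 million years

Duration is start − end for each: (1400 − 1200) + (1600 − 1400) + (2500 − 2300) + (251.902 − 201.4) + (1800 − 1600) + (358.9 − 298.9).
That is 200 + 200 + 200 + 50.502 + 200 + 60, which totals 910.502 million years.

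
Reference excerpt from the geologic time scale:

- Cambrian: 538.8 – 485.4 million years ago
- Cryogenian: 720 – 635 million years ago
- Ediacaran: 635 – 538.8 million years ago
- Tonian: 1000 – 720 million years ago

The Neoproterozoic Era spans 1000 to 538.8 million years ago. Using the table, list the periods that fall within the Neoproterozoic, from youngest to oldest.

Periods with both bounds inside 1000–538.8 Ma: Ediacaran (635–538.8), Cryogenian (720–635), Tonian (1000–720).

Ediacaran, Cryogenian, Tonian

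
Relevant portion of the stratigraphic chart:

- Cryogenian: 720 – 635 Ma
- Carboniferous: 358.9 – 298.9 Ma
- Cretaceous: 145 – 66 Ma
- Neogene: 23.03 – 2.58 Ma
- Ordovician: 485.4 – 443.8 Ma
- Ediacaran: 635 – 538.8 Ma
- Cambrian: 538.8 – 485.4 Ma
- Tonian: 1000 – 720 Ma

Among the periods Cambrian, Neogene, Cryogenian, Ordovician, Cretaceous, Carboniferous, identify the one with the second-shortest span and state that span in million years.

Durations: Cambrian 53.4; Neogene 20.45; Cryogenian 85; Ordovician 41.6; Cretaceous 79; Carboniferous 60 Myr.
Sorted shortest-first: Neogene (20.45), Ordovician (41.6), Cambrian (53.4), Carboniferous (60), Cretaceous (79), Cryogenian (85).
The second shortest is Ordovician at 41.6 Myr.

Ordovician, 41.6 million years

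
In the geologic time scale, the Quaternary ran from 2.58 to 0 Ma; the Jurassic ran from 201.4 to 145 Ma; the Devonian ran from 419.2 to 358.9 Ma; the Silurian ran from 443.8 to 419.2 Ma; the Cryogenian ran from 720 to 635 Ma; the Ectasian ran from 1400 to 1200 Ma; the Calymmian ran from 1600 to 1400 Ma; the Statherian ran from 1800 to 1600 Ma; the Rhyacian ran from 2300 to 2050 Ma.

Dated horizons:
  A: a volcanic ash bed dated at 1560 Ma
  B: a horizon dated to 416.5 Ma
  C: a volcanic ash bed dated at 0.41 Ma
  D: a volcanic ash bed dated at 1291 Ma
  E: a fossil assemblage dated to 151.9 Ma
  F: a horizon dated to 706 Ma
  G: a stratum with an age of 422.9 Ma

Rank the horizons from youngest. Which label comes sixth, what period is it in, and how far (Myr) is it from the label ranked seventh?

D, in the Ectasian; 269 million years to A

Smaller Ma means younger, so youngest first: C 0.41 < E 151.9 < B 416.5 < G 422.9 < F 706 < D 1291 < A 1560.
Counting 6 along gives D (1291 Ma); the excerpt puts that inside the Ectasian, 1400–1200 Ma.
Next in line is A (1560 Ma), and 1560 − 1291 = 269 Myr.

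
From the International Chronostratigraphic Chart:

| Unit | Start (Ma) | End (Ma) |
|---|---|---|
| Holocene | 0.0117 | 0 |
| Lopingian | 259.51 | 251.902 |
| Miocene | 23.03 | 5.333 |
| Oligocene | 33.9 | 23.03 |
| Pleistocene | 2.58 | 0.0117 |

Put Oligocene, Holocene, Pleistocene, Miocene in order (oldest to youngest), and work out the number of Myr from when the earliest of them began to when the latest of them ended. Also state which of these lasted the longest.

Oligocene, Miocene, Pleistocene, Holocene; total span 33.9 Myr; longest is Miocene

From the excerpt: Oligocene 33.9–23.03; Holocene 0.0117–0; Pleistocene 2.58–0.0117; Miocene 23.03–5.333 (Ma).
Larger Ma is earlier, so the oldest is Oligocene and the youngest is Holocene; oldest to youngest: Oligocene, Miocene, Pleistocene, Holocene.
Oldest start 33.9 minus youngest end 0 gives 33.9 Myr overall.
Individual lengths (start − end): Holocene 0.0117; Miocene 17.697; Pleistocene 2.5683; Oligocene 10.87. The largest is Miocene at 17.697 Myr.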